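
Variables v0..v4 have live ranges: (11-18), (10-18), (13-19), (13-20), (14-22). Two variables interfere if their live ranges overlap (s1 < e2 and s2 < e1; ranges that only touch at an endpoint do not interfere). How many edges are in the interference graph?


Check all pairs for overlapping intervals.
Two intervals (s1,e1) and (s2,e2) overlap if s1 < e2 and s2 < e1.
v0 (11-18) vs v1..v4: overlaps v1, v2, v3, v4 -> 4
v1 (10-18) vs v2..v4: overlaps v2, v3, v4 -> 3
v2 (13-19) vs v3..v4: overlaps v3, v4 -> 2
v3 (13-20) vs v4: overlaps v4 -> 1
Total overlapping pairs = 4 + 3 + 2 + 1 = 10

10


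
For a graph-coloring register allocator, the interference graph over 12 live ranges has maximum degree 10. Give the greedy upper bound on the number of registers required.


Greedy coloring never needs more than (max_degree + 1) colors: when coloring a vertex, at most max_degree neighbors are already colored.
Upper bound = 10 + 1 = 11

11


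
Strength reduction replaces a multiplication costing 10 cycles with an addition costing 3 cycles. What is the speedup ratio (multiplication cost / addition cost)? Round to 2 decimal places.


Ratio = mult_cost / add_cost = 10 / 3 = 3.33

3.33


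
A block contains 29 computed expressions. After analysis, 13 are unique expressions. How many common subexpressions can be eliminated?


CSE count = total expressions - unique expressions
= 29 - 13 = 16

16


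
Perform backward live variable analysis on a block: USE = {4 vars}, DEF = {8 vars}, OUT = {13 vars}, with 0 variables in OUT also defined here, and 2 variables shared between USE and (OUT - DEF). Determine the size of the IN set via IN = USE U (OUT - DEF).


OUT - DEF: 13 - 0 = 13
|IN| = |USE| + |OUT - DEF| - |USE ∩ (OUT - DEF)| = 4 + 13 - 2 = 15

15


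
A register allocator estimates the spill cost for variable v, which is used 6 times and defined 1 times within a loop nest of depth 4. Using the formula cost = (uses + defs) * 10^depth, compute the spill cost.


uses + defs = 6 + 1 = 7
10^4 = 10000
Spill cost = 7 * 10000 = 70000

70000


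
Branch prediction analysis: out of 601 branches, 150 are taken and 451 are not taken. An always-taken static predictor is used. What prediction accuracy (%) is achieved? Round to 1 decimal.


Predictor: always-taken
Correct predictions = 150
Accuracy = 150 / 601 * 100 = 25.0%

25.0


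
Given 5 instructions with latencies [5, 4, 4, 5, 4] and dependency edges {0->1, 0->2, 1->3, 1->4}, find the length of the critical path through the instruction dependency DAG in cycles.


Compute longest path through dependency graph: dist(Ik) = max over predecessors of dist + latency(Ik).
dist(I0) = latency 5 = 5
dist(I1) = dist(I0) + 4 = 5 + 4 = 9
dist(I2) = dist(I0) + 4 = 5 + 4 = 9
dist(I3) = dist(I1) + 5 = 9 + 5 = 14
dist(I4) = dist(I1) + 4 = 9 + 4 = 13
Critical path = max dist = 14

14


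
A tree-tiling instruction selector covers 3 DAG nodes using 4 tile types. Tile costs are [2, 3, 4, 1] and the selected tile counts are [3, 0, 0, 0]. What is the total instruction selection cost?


Total cost = sum(count_i * cost_i)
= 3*2 + 0*3 + 0*4 + 0*1
= 6

6


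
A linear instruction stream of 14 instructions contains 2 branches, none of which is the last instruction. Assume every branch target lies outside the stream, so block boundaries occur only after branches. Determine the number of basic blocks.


With no in-sequence branch targets, the leaders are the first instruction plus the instruction after each branch.
Number of basic blocks = branches + 1
= 2 + 1 = 3

3


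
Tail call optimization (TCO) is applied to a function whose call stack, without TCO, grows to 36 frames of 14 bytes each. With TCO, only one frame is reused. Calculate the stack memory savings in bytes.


Without TCO: 36 * 14 = 504 bytes
With TCO: reuse 1 frame = 14 bytes
Savings = 504 - 14 = 490

490


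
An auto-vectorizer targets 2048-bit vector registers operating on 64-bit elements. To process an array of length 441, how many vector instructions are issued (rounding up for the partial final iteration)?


Width = 2048 / 64 = 32 elements per vector op
Iterations = ceil(441 / 32) = 14

14


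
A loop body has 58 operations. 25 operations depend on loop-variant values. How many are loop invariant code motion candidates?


Invariant candidates = total - loop-dependent
= 58 - 25 = 33

33


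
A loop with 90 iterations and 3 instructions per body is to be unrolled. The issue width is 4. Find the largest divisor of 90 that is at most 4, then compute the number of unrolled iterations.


Largest divisor of 90 <= 4 is 3
New iterations = 90 / 3 = 30

30


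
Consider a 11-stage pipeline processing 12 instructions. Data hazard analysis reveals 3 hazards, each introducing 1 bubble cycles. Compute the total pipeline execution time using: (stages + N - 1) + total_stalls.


Base cycles = 11 + 12 - 1 = 22
Total stalls = 3 * 1 = 3
Total = 22 + 3 = 25

25


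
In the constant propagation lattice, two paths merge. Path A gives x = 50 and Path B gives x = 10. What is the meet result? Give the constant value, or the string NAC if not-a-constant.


Meet operation: if both paths give the same constant, result is that constant; if they differ, result is NAC (not-a-constant).
Path A: 50, Path B: 10 -> differ
Result: not-a-constant -> NAC

NAC


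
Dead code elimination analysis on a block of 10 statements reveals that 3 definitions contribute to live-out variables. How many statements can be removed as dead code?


Dead code = total statements - live definitions
= 10 - 3 = 7

7


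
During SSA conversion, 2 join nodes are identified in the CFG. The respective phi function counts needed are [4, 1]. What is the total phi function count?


Total phi functions = sum of phi functions at each join node
= 4 + 1 = 5

5


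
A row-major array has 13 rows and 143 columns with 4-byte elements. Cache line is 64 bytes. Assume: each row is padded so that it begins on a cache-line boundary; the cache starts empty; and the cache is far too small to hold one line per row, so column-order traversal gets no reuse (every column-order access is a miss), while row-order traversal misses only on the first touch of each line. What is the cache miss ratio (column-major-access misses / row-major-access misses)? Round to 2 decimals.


Each row occupies 143 * 4 = 572 bytes and starts on a line boundary, so it spans ceil(572 / 64) = 9 cache lines.
Row-major traversal misses (one per line touched): 13 * ceil(143 * 4 / 64) = 117
Column-major traversal misses (no reuse, every access misses): 13 * 143 = 1859
Ratio = 1859 / 117 = 15.89

15.89


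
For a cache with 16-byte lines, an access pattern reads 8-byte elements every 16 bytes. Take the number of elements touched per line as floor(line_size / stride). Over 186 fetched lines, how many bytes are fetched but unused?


Elements per line = floor(16 / 16) = 1
Bytes used per line = 1 * 8 = 8
Wasted per line = 16 - 8 = 8
Total wasted = 8 * 186 = 1488

1488


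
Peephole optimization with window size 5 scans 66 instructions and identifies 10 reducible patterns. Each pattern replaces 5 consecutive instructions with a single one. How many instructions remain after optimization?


Each match removes 4 instructions.
Total removed = 10 * 4 = 40
Remaining = 66 - 40 = 26

26


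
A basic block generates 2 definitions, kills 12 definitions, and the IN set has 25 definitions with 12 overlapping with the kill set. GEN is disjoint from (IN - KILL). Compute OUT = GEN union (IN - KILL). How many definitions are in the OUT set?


IN - KILL: 25 - 12 = 13 surviving definitions
OUT = GEN + surviving = 2 + 13 = 15

15


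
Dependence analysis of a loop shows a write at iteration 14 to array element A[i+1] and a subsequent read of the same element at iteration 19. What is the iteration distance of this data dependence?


Distance = read iteration - write iteration
= 19 - 14 = 5

5


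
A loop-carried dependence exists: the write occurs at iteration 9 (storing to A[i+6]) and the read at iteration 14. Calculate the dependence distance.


Distance = read iteration - write iteration
= 14 - 9 = 5

5


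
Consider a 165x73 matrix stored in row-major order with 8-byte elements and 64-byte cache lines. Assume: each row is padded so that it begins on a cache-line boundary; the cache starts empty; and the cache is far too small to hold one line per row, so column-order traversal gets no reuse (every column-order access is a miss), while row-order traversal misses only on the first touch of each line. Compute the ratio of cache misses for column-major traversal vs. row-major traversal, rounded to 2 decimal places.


Each row occupies 73 * 8 = 584 bytes and starts on a line boundary, so it spans ceil(584 / 64) = 10 cache lines.
Row-major traversal misses (one per line touched): 165 * ceil(73 * 8 / 64) = 1650
Column-major traversal misses (no reuse, every access misses): 165 * 73 = 12045
Ratio = 12045 / 1650 = 7.3

7.3


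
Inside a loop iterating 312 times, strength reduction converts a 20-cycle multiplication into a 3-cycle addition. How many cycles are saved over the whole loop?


Per-iteration saving = 20 - 3 = 17
Total saved = 312 * 17 = 5304

5304


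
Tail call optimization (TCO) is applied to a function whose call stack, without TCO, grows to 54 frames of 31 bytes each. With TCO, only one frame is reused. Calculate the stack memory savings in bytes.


Without TCO: 54 * 31 = 1674 bytes
With TCO: reuse 1 frame = 31 bytes
Savings = 1674 - 31 = 1643

1643


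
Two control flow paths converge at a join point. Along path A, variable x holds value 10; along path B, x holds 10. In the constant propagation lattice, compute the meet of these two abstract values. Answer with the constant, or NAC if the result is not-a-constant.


Meet operation: if both paths give the same constant, result is that constant; if they differ, result is NAC (not-a-constant).
Path A: 10, Path B: 10 -> equal
Result: constant -> 10

10


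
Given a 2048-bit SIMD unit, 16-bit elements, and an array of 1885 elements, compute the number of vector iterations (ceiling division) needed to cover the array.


Width = 2048 / 16 = 128 elements per vector op
Iterations = ceil(1885 / 128) = 15

15


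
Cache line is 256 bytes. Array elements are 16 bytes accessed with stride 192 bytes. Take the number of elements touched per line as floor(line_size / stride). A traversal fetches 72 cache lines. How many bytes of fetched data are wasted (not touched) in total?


Elements per line = floor(256 / 192) = 1
Bytes used per line = 1 * 16 = 16
Wasted per line = 256 - 16 = 240
Total wasted = 240 * 72 = 17280

17280


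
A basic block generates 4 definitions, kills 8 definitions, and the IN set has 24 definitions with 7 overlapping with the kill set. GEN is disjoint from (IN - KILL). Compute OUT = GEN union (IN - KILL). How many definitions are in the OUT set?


IN - KILL: 24 - 7 = 17 surviving definitions
OUT = GEN + surviving = 4 + 17 = 21

21


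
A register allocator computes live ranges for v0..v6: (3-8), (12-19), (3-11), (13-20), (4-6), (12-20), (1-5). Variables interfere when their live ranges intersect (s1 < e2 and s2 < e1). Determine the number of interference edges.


Check all pairs for overlapping intervals.
Two intervals (s1,e1) and (s2,e2) overlap if s1 < e2 and s2 < e1.
v0 (3-8) vs v1..v6: overlaps v2, v4, v6 -> 3
v1 (12-19) vs v2..v6: overlaps v3, v5 -> 2
v2 (3-11) vs v3..v6: overlaps v4, v6 -> 2
v3 (13-20) vs v4..v6: overlaps v5 -> 1
v4 (4-6) vs v5..v6: overlaps v6 -> 1
v5 (12-20) vs v6: overlaps none -> 0
Total overlapping pairs = 3 + 2 + 2 + 1 + 1 + 0 = 9

9


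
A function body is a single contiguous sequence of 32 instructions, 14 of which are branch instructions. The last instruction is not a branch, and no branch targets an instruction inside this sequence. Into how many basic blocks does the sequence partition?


With no in-sequence branch targets, the leaders are the first instruction plus the instruction after each branch.
Number of basic blocks = branches + 1
= 14 + 1 = 15

15


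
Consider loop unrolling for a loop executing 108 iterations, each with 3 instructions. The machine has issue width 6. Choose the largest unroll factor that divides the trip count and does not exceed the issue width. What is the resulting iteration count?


Largest divisor of 108 <= 6 is 6
New iterations = 108 / 6 = 18

18


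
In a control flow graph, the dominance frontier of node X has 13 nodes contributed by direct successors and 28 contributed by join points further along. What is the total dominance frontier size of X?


DF(X) = direct successor contributions + join point contributions
= 13 + 28 = 41

41


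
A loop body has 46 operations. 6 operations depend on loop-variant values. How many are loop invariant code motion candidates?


Invariant candidates = total - loop-dependent
= 46 - 6 = 40

40


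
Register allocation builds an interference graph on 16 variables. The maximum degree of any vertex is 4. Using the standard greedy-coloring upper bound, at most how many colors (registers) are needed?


Greedy coloring never needs more than (max_degree + 1) colors: when coloring a vertex, at most max_degree neighbors are already colored.
Upper bound = 4 + 1 = 5

5


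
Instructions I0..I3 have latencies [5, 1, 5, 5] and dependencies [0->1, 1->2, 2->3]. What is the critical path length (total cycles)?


Compute longest path through dependency graph: dist(Ik) = max over predecessors of dist + latency(Ik).
dist(I0) = latency 5 = 5
dist(I1) = dist(I0) + 1 = 5 + 1 = 6
dist(I2) = dist(I1) + 5 = 6 + 5 = 11
dist(I3) = dist(I2) + 5 = 11 + 5 = 16
Critical path = max dist = 16

16


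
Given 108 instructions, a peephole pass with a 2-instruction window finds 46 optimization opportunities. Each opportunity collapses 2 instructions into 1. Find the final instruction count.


Each match removes 1 instructions.
Total removed = 46 * 1 = 46
Remaining = 108 - 46 = 62

62


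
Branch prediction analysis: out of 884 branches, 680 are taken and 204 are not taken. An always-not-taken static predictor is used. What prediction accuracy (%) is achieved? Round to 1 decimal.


Predictor: always-not-taken
Correct predictions = 204
Accuracy = 204 / 884 * 100 = 23.1%

23.1


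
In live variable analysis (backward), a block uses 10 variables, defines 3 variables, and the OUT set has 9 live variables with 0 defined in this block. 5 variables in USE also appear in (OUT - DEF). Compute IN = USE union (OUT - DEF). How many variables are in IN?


OUT - DEF: 9 - 0 = 9
|IN| = |USE| + |OUT - DEF| - |USE ∩ (OUT - DEF)| = 10 + 9 - 5 = 14

14


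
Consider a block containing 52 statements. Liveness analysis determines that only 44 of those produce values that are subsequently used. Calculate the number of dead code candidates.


Dead code = total statements - live definitions
= 52 - 44 = 8

8


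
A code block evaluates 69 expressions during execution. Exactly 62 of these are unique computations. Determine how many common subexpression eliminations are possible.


CSE count = total expressions - unique expressions
= 69 - 62 = 7

7


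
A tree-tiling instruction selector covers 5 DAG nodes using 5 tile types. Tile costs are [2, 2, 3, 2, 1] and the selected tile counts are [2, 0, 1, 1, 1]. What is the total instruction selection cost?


Total cost = sum(count_i * cost_i)
= 2*2 + 0*2 + 1*3 + 1*2 + 1*1
= 10

10


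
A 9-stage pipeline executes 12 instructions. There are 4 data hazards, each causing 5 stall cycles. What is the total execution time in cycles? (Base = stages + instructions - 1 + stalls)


Base cycles = 9 + 12 - 1 = 20
Total stalls = 4 * 5 = 20
Total = 20 + 20 = 40

40


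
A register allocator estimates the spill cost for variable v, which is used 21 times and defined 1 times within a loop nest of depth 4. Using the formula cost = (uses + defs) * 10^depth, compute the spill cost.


uses + defs = 21 + 1 = 22
10^4 = 10000
Spill cost = 22 * 10000 = 220000

220000


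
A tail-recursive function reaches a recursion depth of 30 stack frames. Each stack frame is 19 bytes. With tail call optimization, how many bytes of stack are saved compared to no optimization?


Without TCO: 30 * 19 = 570 bytes
With TCO: reuse 1 frame = 19 bytes
Savings = 570 - 19 = 551

551


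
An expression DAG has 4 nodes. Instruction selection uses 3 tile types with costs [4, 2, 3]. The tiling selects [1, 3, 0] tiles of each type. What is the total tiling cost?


Total cost = sum(count_i * cost_i)
= 1*4 + 3*2 + 0*3
= 10

10


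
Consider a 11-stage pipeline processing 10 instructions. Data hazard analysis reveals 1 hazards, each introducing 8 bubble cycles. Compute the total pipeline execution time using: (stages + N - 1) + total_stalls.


Base cycles = 11 + 10 - 1 = 20
Total stalls = 1 * 8 = 8
Total = 20 + 8 = 28

28


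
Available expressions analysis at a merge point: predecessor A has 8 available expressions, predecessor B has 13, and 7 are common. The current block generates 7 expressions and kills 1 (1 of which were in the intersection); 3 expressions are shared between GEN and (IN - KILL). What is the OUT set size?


IN = intersection of predecessors = 7
IN - KILL = 7 - 1 = 6
|OUT| = |GEN| + |IN - KILL| - |GEN ∩ (IN - KILL)| = 7 + 6 - 3 = 10

10


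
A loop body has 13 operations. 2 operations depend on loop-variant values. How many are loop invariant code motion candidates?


Invariant candidates = total - loop-dependent
= 13 - 2 = 11

11


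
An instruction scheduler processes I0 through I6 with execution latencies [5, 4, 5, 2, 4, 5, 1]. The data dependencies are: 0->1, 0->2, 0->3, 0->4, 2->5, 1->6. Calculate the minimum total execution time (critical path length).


Compute longest path through dependency graph: dist(Ik) = max over predecessors of dist + latency(Ik).
dist(I0) = latency 5 = 5
dist(I1) = dist(I0) + 4 = 5 + 4 = 9
dist(I2) = dist(I0) + 5 = 5 + 5 = 10
dist(I3) = dist(I0) + 2 = 5 + 2 = 7
dist(I4) = dist(I0) + 4 = 5 + 4 = 9
dist(I5) = dist(I2) + 5 = 10 + 5 = 15
dist(I6) = dist(I1) + 1 = 9 + 1 = 10
Critical path = max dist = 15

15


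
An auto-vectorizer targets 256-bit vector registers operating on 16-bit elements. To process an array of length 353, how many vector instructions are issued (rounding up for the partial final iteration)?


Width = 256 / 16 = 16 elements per vector op
Iterations = ceil(353 / 16) = 23

23


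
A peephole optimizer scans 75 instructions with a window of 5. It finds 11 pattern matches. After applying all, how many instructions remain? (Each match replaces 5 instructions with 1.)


Each match removes 4 instructions.
Total removed = 11 * 4 = 44
Remaining = 75 - 44 = 31

31


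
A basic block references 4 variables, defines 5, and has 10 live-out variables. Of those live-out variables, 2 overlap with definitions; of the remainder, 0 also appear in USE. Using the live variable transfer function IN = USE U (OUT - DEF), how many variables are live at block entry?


OUT - DEF: 10 - 2 = 8
|IN| = |USE| + |OUT - DEF| - |USE ∩ (OUT - DEF)| = 4 + 8 - 0 = 12

12


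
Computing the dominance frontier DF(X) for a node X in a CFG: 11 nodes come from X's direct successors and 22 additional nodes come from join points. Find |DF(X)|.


DF(X) = direct successor contributions + join point contributions
= 11 + 22 = 33

33


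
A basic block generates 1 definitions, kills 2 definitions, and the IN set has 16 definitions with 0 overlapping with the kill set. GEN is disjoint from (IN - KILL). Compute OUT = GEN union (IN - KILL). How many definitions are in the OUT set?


IN - KILL: 16 - 0 = 16 surviving definitions
OUT = GEN + surviving = 1 + 16 = 17

17


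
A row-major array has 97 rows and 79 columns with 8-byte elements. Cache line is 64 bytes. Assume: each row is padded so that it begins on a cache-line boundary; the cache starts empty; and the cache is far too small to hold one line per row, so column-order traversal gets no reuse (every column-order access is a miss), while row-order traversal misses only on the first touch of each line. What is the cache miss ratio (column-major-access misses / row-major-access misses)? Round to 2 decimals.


Each row occupies 79 * 8 = 632 bytes and starts on a line boundary, so it spans ceil(632 / 64) = 10 cache lines.
Row-major traversal misses (one per line touched): 97 * ceil(79 * 8 / 64) = 970
Column-major traversal misses (no reuse, every access misses): 97 * 79 = 7663
Ratio = 7663 / 970 = 7.9

7.9


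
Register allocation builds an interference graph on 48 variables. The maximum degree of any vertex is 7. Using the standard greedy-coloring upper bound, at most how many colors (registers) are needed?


Greedy coloring never needs more than (max_degree + 1) colors: when coloring a vertex, at most max_degree neighbors are already colored.
Upper bound = 7 + 1 = 8

8


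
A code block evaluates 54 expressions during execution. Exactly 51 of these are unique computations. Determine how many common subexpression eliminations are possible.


CSE count = total expressions - unique expressions
= 54 - 51 = 3

3


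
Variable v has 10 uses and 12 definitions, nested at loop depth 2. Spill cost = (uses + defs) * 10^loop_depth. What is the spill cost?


uses + defs = 10 + 12 = 22
10^2 = 100
Spill cost = 22 * 100 = 2200

2200


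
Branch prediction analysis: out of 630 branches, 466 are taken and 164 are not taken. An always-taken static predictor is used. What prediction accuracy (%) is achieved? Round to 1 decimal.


Predictor: always-taken
Correct predictions = 466
Accuracy = 466 / 630 * 100 = 74.0%

74.0


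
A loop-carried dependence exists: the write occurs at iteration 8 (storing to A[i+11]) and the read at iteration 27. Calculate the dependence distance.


Distance = read iteration - write iteration
= 27 - 8 = 19

19


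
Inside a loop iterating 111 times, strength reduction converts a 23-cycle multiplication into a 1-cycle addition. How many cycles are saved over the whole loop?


Per-iteration saving = 23 - 1 = 22
Total saved = 111 * 22 = 2442

2442


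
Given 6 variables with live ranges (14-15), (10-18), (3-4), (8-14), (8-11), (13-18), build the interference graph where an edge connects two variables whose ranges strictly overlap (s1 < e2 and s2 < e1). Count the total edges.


Check all pairs for overlapping intervals.
Two intervals (s1,e1) and (s2,e2) overlap if s1 < e2 and s2 < e1.
v0 (14-15) vs v1..v5: overlaps v1, v5 -> 2
v1 (10-18) vs v2..v5: overlaps v3, v4, v5 -> 3
v2 (3-4) vs v3..v5: overlaps none -> 0
v3 (8-14) vs v4..v5: overlaps v4, v5 -> 2
v4 (8-11) vs v5: overlaps none -> 0
Total overlapping pairs = 2 + 3 + 0 + 2 + 0 = 7

7


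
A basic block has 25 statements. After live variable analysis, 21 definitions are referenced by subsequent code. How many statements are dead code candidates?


Dead code = total statements - live definitions
= 25 - 21 = 4

4


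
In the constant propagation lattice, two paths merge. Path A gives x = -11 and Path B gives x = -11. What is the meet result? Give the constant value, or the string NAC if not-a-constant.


Meet operation: if both paths give the same constant, result is that constant; if they differ, result is NAC (not-a-constant).
Path A: -11, Path B: -11 -> equal
Result: constant -> -11

-11


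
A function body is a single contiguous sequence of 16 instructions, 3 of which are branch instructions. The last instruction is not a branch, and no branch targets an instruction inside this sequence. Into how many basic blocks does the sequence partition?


With no in-sequence branch targets, the leaders are the first instruction plus the instruction after each branch.
Number of basic blocks = branches + 1
= 3 + 1 = 4

4


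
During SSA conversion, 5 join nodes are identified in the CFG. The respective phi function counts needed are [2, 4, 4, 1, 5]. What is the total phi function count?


Total phi functions = sum of phi functions at each join node
= 2 + 4 + 4 + 1 + 5 = 16

16


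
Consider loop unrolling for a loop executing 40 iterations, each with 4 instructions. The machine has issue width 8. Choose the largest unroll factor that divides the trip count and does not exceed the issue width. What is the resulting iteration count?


Largest divisor of 40 <= 8 is 8
New iterations = 40 / 8 = 5

5


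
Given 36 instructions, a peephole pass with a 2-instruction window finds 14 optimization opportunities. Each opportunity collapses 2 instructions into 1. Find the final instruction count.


Each match removes 1 instructions.
Total removed = 14 * 1 = 14
Remaining = 36 - 14 = 22

22


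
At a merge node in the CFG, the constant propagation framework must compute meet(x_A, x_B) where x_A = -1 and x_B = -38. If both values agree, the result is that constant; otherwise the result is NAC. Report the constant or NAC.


Meet operation: if both paths give the same constant, result is that constant; if they differ, result is NAC (not-a-constant).
Path A: -1, Path B: -38 -> differ
Result: not-a-constant -> NAC

NAC


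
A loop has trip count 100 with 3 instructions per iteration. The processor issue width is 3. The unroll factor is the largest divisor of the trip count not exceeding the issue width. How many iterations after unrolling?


Largest divisor of 100 <= 3 is 2
New iterations = 100 / 2 = 50

50


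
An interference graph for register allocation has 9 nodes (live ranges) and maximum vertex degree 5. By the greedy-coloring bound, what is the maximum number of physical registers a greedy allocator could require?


Greedy coloring never needs more than (max_degree + 1) colors: when coloring a vertex, at most max_degree neighbors are already colored.
Upper bound = 5 + 1 = 6

6


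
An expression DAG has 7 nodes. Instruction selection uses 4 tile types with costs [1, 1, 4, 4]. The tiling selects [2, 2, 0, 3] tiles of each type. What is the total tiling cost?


Total cost = sum(count_i * cost_i)
= 2*1 + 2*1 + 0*4 + 3*4
= 16

16


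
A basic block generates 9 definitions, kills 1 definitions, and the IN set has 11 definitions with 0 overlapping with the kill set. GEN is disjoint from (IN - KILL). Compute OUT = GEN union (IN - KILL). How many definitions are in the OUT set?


IN - KILL: 11 - 0 = 11 surviving definitions
OUT = GEN + surviving = 9 + 11 = 20

20


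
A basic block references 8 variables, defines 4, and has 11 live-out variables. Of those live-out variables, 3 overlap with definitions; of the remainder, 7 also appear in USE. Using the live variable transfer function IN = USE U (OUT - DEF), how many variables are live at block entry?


OUT - DEF: 11 - 3 = 8
|IN| = |USE| + |OUT - DEF| - |USE ∩ (OUT - DEF)| = 8 + 8 - 7 = 9

9


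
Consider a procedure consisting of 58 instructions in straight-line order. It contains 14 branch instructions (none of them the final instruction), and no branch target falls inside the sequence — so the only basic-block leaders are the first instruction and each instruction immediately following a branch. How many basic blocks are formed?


With no in-sequence branch targets, the leaders are the first instruction plus the instruction after each branch.
Number of basic blocks = branches + 1
= 14 + 1 = 15

15


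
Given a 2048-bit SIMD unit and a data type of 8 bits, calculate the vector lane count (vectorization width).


Width = SIMD bits / data type bits
= 2048 / 8 = 256

256


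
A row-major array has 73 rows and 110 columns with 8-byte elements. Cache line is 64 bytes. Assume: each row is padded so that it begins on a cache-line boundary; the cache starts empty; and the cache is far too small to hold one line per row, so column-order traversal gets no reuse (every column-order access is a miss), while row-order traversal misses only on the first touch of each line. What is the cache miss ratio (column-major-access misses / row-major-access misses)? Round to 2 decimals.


Each row occupies 110 * 8 = 880 bytes and starts on a line boundary, so it spans ceil(880 / 64) = 14 cache lines.
Row-major traversal misses (one per line touched): 73 * ceil(110 * 8 / 64) = 1022
Column-major traversal misses (no reuse, every access misses): 73 * 110 = 8030
Ratio = 8030 / 1022 = 7.86

7.86


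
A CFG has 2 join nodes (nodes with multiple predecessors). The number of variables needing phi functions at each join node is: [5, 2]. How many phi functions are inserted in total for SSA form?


Total phi functions = sum of phi functions at each join node
= 5 + 2 = 7

7


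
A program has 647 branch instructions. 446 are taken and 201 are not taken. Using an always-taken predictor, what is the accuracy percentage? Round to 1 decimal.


Predictor: always-taken
Correct predictions = 446
Accuracy = 446 / 647 * 100 = 68.9%

68.9


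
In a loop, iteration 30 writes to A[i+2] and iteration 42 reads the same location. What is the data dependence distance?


Distance = read iteration - write iteration
= 42 - 30 = 12

12


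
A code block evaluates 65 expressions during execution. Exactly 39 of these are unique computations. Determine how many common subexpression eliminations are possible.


CSE count = total expressions - unique expressions
= 65 - 39 = 26

26


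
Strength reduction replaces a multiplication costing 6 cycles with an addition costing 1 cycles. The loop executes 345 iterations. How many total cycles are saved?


Per-iteration saving = 6 - 1 = 5
Total saved = 345 * 5 = 1725

1725


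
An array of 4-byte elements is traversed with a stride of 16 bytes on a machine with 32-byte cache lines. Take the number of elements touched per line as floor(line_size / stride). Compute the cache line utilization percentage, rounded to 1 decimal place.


Elements per cache line = floor(32 / 16) = 2
Bytes used = 2 * 4 = 8
Utilization = 8 / 32 * 100 = 25.0%

25.0


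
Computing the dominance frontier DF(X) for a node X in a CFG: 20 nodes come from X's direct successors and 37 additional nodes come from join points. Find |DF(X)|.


DF(X) = direct successor contributions + join point contributions
= 20 + 37 = 57

57


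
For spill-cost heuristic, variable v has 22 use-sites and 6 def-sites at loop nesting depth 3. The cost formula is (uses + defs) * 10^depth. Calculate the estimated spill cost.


uses + defs = 22 + 6 = 28
10^3 = 1000
Spill cost = 28 * 1000 = 28000

28000


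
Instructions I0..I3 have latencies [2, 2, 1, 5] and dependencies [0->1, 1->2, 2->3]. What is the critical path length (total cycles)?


Compute longest path through dependency graph: dist(Ik) = max over predecessors of dist + latency(Ik).
dist(I0) = latency 2 = 2
dist(I1) = dist(I0) + 2 = 2 + 2 = 4
dist(I2) = dist(I1) + 1 = 4 + 1 = 5
dist(I3) = dist(I2) + 5 = 5 + 5 = 10
Critical path = max dist = 10

10


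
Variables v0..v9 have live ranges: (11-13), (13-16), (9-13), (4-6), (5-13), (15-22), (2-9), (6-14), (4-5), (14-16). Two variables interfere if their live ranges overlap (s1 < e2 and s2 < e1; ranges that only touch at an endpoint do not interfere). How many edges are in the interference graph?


Check all pairs for overlapping intervals.
Two intervals (s1,e1) and (s2,e2) overlap if s1 < e2 and s2 < e1.
v0 (11-13) vs v1..v9: overlaps v2, v4, v7 -> 3
v1 (13-16) vs v2..v9: overlaps v5, v7, v9 -> 3
v2 (9-13) vs v3..v9: overlaps v4, v7 -> 2
v3 (4-6) vs v4..v9: overlaps v4, v6, v8 -> 3
v4 (5-13) vs v5..v9: overlaps v6, v7 -> 2
v5 (15-22) vs v6..v9: overlaps v9 -> 1
v6 (2-9) vs v7..v9: overlaps v7, v8 -> 2
v7 (6-14) vs v8..v9: overlaps none -> 0
v8 (4-5) vs v9: overlaps none -> 0
Total overlapping pairs = 3 + 3 + 2 + 3 + 2 + 1 + 2 + 0 + 0 = 16

16


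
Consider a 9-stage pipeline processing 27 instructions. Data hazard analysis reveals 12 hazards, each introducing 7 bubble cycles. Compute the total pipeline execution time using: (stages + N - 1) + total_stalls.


Base cycles = 9 + 27 - 1 = 35
Total stalls = 12 * 7 = 84
Total = 35 + 84 = 119

119


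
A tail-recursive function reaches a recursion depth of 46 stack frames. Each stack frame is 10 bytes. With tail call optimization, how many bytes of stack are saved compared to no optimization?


Without TCO: 46 * 10 = 460 bytes
With TCO: reuse 1 frame = 10 bytes
Savings = 460 - 10 = 450

450


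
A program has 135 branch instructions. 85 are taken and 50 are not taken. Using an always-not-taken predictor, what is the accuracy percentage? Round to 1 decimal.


Predictor: always-not-taken
Correct predictions = 50
Accuracy = 50 / 135 * 100 = 37.0%

37.0


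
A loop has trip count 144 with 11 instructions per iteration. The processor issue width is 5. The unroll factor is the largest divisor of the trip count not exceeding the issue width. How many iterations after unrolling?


Largest divisor of 144 <= 5 is 4
New iterations = 144 / 4 = 36

36


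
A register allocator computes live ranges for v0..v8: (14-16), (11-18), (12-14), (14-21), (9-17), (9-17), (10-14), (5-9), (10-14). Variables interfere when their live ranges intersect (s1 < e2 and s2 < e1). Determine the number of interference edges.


Check all pairs for overlapping intervals.
Two intervals (s1,e1) and (s2,e2) overlap if s1 < e2 and s2 < e1.
v0 (14-16) vs v1..v8: overlaps v1, v3, v4, v5 -> 4
v1 (11-18) vs v2..v8: overlaps v2, v3, v4, v5, v6, v8 -> 6
v2 (12-14) vs v3..v8: overlaps v4, v5, v6, v8 -> 4
v3 (14-21) vs v4..v8: overlaps v4, v5 -> 2
v4 (9-17) vs v5..v8: overlaps v5, v6, v8 -> 3
v5 (9-17) vs v6..v8: overlaps v6, v8 -> 2
v6 (10-14) vs v7..v8: overlaps v8 -> 1
v7 (5-9) vs v8: overlaps none -> 0
Total overlapping pairs = 4 + 6 + 4 + 2 + 3 + 2 + 1 + 0 = 22

22


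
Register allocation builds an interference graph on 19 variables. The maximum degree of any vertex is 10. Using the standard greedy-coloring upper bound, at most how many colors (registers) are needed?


Greedy coloring never needs more than (max_degree + 1) colors: when coloring a vertex, at most max_degree neighbors are already colored.
Upper bound = 10 + 1 = 11

11


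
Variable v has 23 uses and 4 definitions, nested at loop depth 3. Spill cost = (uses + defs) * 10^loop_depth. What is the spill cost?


uses + defs = 23 + 4 = 27
10^3 = 1000
Spill cost = 27 * 1000 = 27000

27000


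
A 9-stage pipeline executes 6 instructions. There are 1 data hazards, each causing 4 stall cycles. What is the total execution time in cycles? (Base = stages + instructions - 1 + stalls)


Base cycles = 9 + 6 - 1 = 14
Total stalls = 1 * 4 = 4
Total = 14 + 4 = 18

18


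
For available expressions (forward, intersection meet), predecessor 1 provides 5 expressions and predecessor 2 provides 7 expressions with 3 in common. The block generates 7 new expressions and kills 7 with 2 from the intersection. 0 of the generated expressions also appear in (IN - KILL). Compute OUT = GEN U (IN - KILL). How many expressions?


IN = intersection of predecessors = 3
IN - KILL = 3 - 2 = 1
|OUT| = |GEN| + |IN - KILL| - |GEN ∩ (IN - KILL)| = 7 + 1 - 0 = 8

8


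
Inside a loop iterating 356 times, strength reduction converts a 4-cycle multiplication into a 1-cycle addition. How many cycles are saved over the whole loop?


Per-iteration saving = 4 - 1 = 3
Total saved = 356 * 3 = 1068

1068


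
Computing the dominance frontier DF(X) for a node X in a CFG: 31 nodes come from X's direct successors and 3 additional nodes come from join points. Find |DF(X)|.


DF(X) = direct successor contributions + join point contributions
= 31 + 3 = 34

34


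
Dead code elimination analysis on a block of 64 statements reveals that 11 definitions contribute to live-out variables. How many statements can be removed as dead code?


Dead code = total statements - live definitions
= 64 - 11 = 53

53


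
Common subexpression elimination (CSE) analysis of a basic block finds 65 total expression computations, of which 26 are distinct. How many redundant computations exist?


CSE count = total expressions - unique expressions
= 65 - 26 = 39

39


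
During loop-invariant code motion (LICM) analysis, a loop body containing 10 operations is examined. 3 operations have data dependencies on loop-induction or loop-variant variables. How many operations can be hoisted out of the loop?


Invariant candidates = total - loop-dependent
= 10 - 3 = 7

7


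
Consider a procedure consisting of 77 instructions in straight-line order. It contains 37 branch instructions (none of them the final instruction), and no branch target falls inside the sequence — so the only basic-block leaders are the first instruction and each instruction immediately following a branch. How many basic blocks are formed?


With no in-sequence branch targets, the leaders are the first instruction plus the instruction after each branch.
Number of basic blocks = branches + 1
= 37 + 1 = 38

38


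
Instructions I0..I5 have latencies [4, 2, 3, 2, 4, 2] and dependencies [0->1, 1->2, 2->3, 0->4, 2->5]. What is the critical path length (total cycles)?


Compute longest path through dependency graph: dist(Ik) = max over predecessors of dist + latency(Ik).
dist(I0) = latency 4 = 4
dist(I1) = dist(I0) + 2 = 4 + 2 = 6
dist(I2) = dist(I1) + 3 = 6 + 3 = 9
dist(I3) = dist(I2) + 2 = 9 + 2 = 11
dist(I4) = dist(I0) + 4 = 4 + 4 = 8
dist(I5) = dist(I2) + 2 = 9 + 2 = 11
Critical path = max dist = 11

11


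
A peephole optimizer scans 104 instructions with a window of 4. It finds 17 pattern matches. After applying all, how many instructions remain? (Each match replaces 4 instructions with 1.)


Each match removes 3 instructions.
Total removed = 17 * 3 = 51
Remaining = 104 - 51 = 53

53


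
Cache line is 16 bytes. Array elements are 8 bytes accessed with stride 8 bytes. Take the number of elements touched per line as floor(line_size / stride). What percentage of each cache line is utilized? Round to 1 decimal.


Elements per cache line = floor(16 / 8) = 2
Bytes used = 2 * 8 = 16
Utilization = 16 / 16 * 100 = 100.0%

100.0


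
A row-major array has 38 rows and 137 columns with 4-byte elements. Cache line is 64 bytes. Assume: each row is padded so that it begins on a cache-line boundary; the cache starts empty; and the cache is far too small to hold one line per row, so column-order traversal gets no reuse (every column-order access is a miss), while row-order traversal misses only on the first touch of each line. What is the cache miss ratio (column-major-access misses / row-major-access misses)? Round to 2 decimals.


Each row occupies 137 * 4 = 548 bytes and starts on a line boundary, so it spans ceil(548 / 64) = 9 cache lines.
Row-major traversal misses (one per line touched): 38 * ceil(137 * 4 / 64) = 342
Column-major traversal misses (no reuse, every access misses): 38 * 137 = 5206
Ratio = 5206 / 342 = 15.22

15.22


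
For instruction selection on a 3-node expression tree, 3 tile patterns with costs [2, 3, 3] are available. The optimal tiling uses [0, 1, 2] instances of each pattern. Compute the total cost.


Total cost = sum(count_i * cost_i)
= 0*2 + 1*3 + 2*3
= 9

9


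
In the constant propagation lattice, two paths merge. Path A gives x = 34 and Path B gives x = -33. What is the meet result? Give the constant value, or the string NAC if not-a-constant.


Meet operation: if both paths give the same constant, result is that constant; if they differ, result is NAC (not-a-constant).
Path A: 34, Path B: -33 -> differ
Result: not-a-constant -> NAC

NAC


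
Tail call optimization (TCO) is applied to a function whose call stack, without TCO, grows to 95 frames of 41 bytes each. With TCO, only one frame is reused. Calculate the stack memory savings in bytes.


Without TCO: 95 * 41 = 3895 bytes
With TCO: reuse 1 frame = 41 bytes
Savings = 3895 - 41 = 3854

3854


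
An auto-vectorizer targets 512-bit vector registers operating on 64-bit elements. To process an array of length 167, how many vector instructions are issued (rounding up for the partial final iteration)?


Width = 512 / 64 = 8 elements per vector op
Iterations = ceil(167 / 8) = 21

21
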